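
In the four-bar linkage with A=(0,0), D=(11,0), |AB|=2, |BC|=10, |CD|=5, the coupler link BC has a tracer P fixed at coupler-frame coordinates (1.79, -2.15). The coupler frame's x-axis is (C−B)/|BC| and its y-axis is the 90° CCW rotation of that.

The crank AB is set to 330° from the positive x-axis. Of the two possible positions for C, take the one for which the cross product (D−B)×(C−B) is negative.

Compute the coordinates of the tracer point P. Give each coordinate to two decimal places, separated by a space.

A=(0,0), D=(11.00,0)
B = A + 2.00·(cos330°, sin330°) = (1.7321, -1.0000)
|BD| = 9.3217
circle(B,10.00) ∩ circle(D,5.00): a=8.6837, h=4.9591
  candidates: C₊=(9.8337,4.8621) cross=46.228; C₋=(10.8977,-4.9990) cross=-46.228
  mode - wants cross < 0 → take C=(10.8977,-4.9990) (cross=-46.228)
ex = (C−B)/|BC| = (0.9166,-0.3999); ey = (0.3999,0.9166)
P = B + 1.79·ex + -2.15·ey = (2.5129,-3.6864)

2.51 -3.69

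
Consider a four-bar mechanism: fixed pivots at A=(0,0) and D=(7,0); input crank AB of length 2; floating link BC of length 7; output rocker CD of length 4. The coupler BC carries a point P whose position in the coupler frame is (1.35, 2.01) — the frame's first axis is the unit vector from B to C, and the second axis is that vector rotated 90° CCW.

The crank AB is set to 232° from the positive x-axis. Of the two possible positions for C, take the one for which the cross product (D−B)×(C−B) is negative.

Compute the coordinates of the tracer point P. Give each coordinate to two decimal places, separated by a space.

A=(0,0), D=(7.00,0)
B = A + 2.00·(cos232°, sin232°) = (-1.2313, -1.5760)
|BD| = 8.3808
circle(B,7.00) ∩ circle(D,4.00): a=6.1592, h=3.3263
  candidates: C₊=(4.1925,2.8492) cross=27.877; C₋=(5.4435,-3.6847) cross=-27.877
  mode - wants cross < 0 → take C=(5.4435,-3.6847) (cross=-27.877)
ex = (C−B)/|BC| = (0.9535,-0.3012); ey = (0.3012,0.9535)
P = B + 1.35·ex + 2.01·ey = (0.6615,-0.0661)

0.66 -0.07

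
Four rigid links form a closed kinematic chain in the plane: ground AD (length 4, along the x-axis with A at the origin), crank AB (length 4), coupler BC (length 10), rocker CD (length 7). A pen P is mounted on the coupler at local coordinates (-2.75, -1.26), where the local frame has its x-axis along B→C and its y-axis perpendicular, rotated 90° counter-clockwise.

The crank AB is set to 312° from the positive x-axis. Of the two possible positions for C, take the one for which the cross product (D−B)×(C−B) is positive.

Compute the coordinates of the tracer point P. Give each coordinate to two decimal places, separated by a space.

3.68 -5.82

A=(0,0), D=(4.00,0)
B = A + 4.00·(cos312°, sin312°) = (2.6765, -2.9726)
|BD| = 3.2539
circle(B,10.00) ∩ circle(D,7.00): a=9.4637, h=3.2308
  candidates: C₊=(3.5743,6.9870) cross=10.513; C₋=(9.4773,4.3589) cross=-10.513
  mode + wants cross > 0 → take C=(3.5743,6.9870) (cross=10.513)
ex = (C−B)/|BC| = (0.0898,0.9960); ey = (-0.9960,0.0898)
P = B + -2.75·ex + -1.26·ey = (3.6846,-5.8246)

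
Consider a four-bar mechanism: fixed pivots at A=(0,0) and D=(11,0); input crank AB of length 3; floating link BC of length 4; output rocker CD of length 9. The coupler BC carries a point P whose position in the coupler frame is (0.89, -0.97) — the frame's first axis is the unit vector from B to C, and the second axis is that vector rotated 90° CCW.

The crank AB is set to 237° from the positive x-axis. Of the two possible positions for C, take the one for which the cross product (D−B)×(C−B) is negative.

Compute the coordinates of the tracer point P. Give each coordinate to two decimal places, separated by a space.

A=(0,0), D=(11.00,0)
B = A + 3.00·(cos237°, sin237°) = (-1.6339, -2.5160)
|BD| = 12.8820
circle(B,4.00) ∩ circle(D,9.00): a=3.9181, h=0.8053
  candidates: C₊=(2.0515,-0.9610) cross=10.373; C₋=(2.3660,-2.5405) cross=-10.373
  mode - wants cross < 0 → take C=(2.3660,-2.5405) (cross=-10.373)
ex = (C−B)/|BC| = (1.0000,-0.0061); ey = (0.0061,1.0000)
P = B + 0.89·ex + -0.97·ey = (-0.7499,-3.4914)

-0.75 -3.49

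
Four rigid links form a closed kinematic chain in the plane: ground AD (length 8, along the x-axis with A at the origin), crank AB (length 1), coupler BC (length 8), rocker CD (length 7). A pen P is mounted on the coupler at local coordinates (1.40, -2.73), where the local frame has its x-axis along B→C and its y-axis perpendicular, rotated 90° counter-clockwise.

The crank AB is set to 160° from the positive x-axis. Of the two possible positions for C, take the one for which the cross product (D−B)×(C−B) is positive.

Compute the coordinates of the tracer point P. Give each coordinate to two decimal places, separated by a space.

A=(0,0), D=(8.00,0)
B = A + 1.00·(cos160°, sin160°) = (-0.9397, 0.3420)
|BD| = 8.9462
circle(B,8.00) ∩ circle(D,7.00): a=5.3115, h=5.9823
  candidates: C₊=(4.5966,6.1169) cross=53.519; C₋=(4.1392,-5.8390) cross=-53.519
  mode + wants cross > 0 → take C=(4.5966,6.1169) (cross=53.519)
ex = (C−B)/|BC| = (0.6920,0.7219); ey = (-0.7219,0.6920)
P = B + 1.40·ex + -2.73·ey = (1.9998,-0.5366)

2.00 -0.54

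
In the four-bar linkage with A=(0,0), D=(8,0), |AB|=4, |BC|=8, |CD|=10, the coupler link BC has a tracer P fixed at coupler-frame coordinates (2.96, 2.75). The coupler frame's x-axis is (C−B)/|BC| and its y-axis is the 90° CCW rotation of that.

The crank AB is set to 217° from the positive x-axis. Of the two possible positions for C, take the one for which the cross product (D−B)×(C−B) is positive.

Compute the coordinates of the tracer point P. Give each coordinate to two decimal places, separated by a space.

A=(0,0), D=(8.00,0)
B = A + 4.00·(cos217°, sin217°) = (-3.1945, -2.4073)
|BD| = 11.4504
circle(B,8.00) ∩ circle(D,10.00): a=4.1532, h=6.8374
  candidates: C₊=(-0.5716,5.1505) cross=78.292; C₋=(2.3033,-8.2188) cross=-78.292
  mode + wants cross > 0 → take C=(-0.5716,5.1505) (cross=78.292)
ex = (C−B)/|BC| = (0.3279,0.9447); ey = (-0.9447,0.3279)
P = B + 2.96·ex + 2.75·ey = (-4.8220,1.2908)

-4.82 1.29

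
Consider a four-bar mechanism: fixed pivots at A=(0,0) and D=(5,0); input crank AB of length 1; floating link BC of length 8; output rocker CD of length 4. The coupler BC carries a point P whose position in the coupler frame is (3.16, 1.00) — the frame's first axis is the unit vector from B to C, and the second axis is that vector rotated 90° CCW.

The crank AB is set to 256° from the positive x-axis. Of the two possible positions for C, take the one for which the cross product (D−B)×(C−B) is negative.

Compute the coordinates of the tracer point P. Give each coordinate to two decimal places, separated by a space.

A=(0,0), D=(5.00,0)
B = A + 1.00·(cos256°, sin256°) = (-0.2419, -0.9703)
|BD| = 5.3310
circle(B,8.00) ∩ circle(D,4.00): a=7.1675, h=3.5535
  candidates: C₊=(6.1591,3.8284) cross=18.943; C₋=(7.4526,-3.1599) cross=-18.943
  mode - wants cross < 0 → take C=(7.4526,-3.1599) (cross=-18.943)
ex = (C−B)/|BC| = (0.9618,-0.2737); ey = (0.2737,0.9618)
P = B + 3.16·ex + 1.00·ey = (3.0711,-0.8734)

3.07 -0.87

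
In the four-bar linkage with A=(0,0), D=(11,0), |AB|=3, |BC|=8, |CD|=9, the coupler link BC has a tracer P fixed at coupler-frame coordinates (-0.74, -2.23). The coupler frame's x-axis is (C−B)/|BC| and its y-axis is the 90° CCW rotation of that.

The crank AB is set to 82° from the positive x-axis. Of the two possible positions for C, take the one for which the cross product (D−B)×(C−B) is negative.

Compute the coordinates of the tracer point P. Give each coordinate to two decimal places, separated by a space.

-1.93 2.88

A=(0,0), D=(11.00,0)
B = A + 3.00·(cos82°, sin82°) = (0.4175, 2.9708)
|BD| = 10.9916
circle(B,8.00) ∩ circle(D,9.00): a=4.7225, h=6.4574
  candidates: C₊=(6.7095,7.9115) cross=70.977; C₋=(3.2189,-4.5227) cross=-70.977
  mode - wants cross < 0 → take C=(3.2189,-4.5227) (cross=-70.977)
ex = (C−B)/|BC| = (0.3502,-0.9367); ey = (0.9367,0.3502)
P = B + -0.74·ex + -2.23·ey = (-1.9304,2.8831)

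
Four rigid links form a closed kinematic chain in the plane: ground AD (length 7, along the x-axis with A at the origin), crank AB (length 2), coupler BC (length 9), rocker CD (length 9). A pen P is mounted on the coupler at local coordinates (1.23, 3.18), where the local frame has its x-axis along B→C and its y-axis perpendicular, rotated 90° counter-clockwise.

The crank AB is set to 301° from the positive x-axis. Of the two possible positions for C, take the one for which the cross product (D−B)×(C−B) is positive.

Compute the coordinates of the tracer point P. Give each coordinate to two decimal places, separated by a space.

-2.05 -0.26

A=(0,0), D=(7.00,0)
B = A + 2.00·(cos301°, sin301°) = (1.0301, -1.7143)
|BD| = 6.2112
circle(B,9.00) ∩ circle(D,9.00): a=3.1056, h=8.4472
  candidates: C₊=(1.6835,7.2619) cross=52.467; C₋=(6.3465,-8.9762) cross=-52.467
  mode + wants cross > 0 → take C=(1.6835,7.2619) (cross=52.467)
ex = (C−B)/|BC| = (0.0726,0.9974); ey = (-0.9974,0.0726)
P = B + 1.23·ex + 3.18·ey = (-2.0522,-0.2567)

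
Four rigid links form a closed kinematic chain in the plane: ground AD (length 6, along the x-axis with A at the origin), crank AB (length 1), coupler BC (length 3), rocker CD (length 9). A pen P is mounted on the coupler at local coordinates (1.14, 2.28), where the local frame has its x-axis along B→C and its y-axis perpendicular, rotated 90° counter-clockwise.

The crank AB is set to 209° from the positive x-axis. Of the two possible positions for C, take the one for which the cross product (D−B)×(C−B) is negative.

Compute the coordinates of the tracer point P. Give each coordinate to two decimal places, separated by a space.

A=(0,0), D=(6.00,0)
B = A + 1.00·(cos209°, sin209°) = (-0.8746, -0.4848)
|BD| = 6.8917
circle(B,3.00) ∩ circle(D,9.00): a=-1.7778, h=2.4165
  candidates: C₊=(-2.8180,1.8006) cross=16.654; C₋=(-2.4781,-3.0204) cross=-16.654
  mode - wants cross < 0 → take C=(-2.4781,-3.0204) (cross=-16.654)
ex = (C−B)/|BC| = (-0.5345,-0.8452); ey = (0.8452,-0.5345)
P = B + 1.14·ex + 2.28·ey = (0.4431,-2.6669)

0.44 -2.67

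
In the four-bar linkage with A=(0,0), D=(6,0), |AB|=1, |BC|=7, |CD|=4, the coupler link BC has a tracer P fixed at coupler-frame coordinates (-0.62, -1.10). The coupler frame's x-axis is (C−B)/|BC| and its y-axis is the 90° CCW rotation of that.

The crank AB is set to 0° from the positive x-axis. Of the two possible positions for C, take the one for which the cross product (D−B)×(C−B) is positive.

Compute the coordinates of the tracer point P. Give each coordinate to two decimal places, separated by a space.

A=(0,0), D=(6.00,0)
B = A + 1.00·(cos0°, sin0°) = (1.0000, 0.0000)
|BD| = 5.0000
circle(B,7.00) ∩ circle(D,4.00): a=5.8000, h=3.9192
  candidates: C₊=(6.8000,3.9192) cross=19.596; C₋=(6.8000,-3.9192) cross=-19.596
  mode + wants cross > 0 → take C=(6.8000,3.9192) (cross=19.596)
ex = (C−B)/|BC| = (0.8286,0.5599); ey = (-0.5599,0.8286)
P = B + -0.62·ex + -1.10·ey = (1.1022,-1.2586)

1.10 -1.26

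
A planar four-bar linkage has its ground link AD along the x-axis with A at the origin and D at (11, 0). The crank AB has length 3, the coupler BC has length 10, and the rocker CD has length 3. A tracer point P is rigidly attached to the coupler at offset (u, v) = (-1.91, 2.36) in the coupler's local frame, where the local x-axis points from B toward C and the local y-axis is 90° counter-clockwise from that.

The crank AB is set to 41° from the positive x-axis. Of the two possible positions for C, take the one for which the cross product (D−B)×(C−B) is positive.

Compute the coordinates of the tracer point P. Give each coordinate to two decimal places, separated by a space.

A=(0,0), D=(11.00,0)
B = A + 3.00·(cos41°, sin41°) = (2.2641, 1.9682)
|BD| = 8.9548
circle(B,10.00) ∩ circle(D,3.00): a=9.5585, h=2.9386
  candidates: C₊=(12.2348,2.7341) cross=26.315; C₋=(10.9430,-2.9995) cross=-26.315
  mode + wants cross > 0 → take C=(12.2348,2.7341) (cross=26.315)
ex = (C−B)/|BC| = (0.9971,0.0766); ey = (-0.0766,0.9971)
P = B + -1.91·ex + 2.36·ey = (0.1790,4.1750)

0.18 4.17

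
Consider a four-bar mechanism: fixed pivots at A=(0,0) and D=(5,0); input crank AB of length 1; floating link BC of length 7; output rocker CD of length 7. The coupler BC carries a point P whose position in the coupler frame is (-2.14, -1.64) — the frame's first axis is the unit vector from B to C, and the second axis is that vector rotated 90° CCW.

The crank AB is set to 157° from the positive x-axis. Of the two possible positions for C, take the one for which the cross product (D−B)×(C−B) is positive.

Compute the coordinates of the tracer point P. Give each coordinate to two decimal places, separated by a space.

A=(0,0), D=(5.00,0)
B = A + 1.00·(cos157°, sin157°) = (-0.9205, 0.3907)
|BD| = 5.9334
circle(B,7.00) ∩ circle(D,7.00): a=2.9667, h=6.3402
  candidates: C₊=(2.4573,6.5219) cross=37.619; C₋=(1.6222,-6.1311) cross=-37.619
  mode + wants cross > 0 → take C=(2.4573,6.5219) (cross=37.619)
ex = (C−B)/|BC| = (0.4825,0.8759); ey = (-0.8759,0.4825)
P = B + -2.14·ex + -1.64·ey = (-0.5167,-2.2750)

-0.52 -2.28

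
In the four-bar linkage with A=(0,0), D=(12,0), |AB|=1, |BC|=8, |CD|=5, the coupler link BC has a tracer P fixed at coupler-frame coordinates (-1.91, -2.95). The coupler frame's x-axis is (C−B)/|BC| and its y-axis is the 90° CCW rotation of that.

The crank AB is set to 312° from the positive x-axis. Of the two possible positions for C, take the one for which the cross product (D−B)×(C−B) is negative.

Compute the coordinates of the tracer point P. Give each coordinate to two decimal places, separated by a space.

-2.08 -2.93

A=(0,0), D=(12.00,0)
B = A + 1.00·(cos312°, sin312°) = (0.6691, -0.7431)
|BD| = 11.3552
circle(B,8.00) ∩ circle(D,5.00): a=7.3949, h=3.0522
  candidates: C₊=(7.8484,2.7864) cross=34.658; C₋=(8.2479,-3.3048) cross=-34.658
  mode - wants cross < 0 → take C=(8.2479,-3.3048) (cross=-34.658)
ex = (C−B)/|BC| = (0.9473,-0.3202); ey = (0.3202,0.9473)
P = B + -1.91·ex + -2.95·ey = (-2.0849,-2.9262)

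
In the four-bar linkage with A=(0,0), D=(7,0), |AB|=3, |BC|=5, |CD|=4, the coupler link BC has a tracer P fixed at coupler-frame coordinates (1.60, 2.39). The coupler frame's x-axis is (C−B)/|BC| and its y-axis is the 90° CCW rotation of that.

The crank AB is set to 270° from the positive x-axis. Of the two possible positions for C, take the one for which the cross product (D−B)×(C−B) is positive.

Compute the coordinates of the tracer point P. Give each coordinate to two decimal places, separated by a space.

A=(0,0), D=(7.00,0)
B = A + 3.00·(cos270°, sin270°) = (-0.0000, -3.0000)
|BD| = 7.6158
circle(B,5.00) ∩ circle(D,4.00): a=4.3988, h=2.3772
  candidates: C₊=(3.1067,0.9177) cross=18.104; C₋=(4.9795,-3.4522) cross=-18.104
  mode + wants cross > 0 → take C=(3.1067,0.9177) (cross=18.104)
ex = (C−B)/|BC| = (0.6213,0.7835); ey = (-0.7835,0.6213)
P = B + 1.60·ex + 2.39·ey = (-0.8785,-0.2613)

-0.88 -0.26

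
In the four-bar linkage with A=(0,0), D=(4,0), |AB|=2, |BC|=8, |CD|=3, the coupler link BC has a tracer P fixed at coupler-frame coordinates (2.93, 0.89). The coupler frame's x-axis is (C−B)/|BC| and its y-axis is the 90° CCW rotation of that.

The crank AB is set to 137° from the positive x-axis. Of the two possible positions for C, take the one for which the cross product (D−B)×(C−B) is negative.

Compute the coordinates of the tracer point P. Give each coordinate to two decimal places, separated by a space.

A=(0,0), D=(4.00,0)
B = A + 2.00·(cos137°, sin137°) = (-1.4627, 1.3640)
|BD| = 5.6304
circle(B,8.00) ∩ circle(D,3.00): a=7.6994, h=2.1724
  candidates: C₊=(6.5336,1.6065) cross=12.232; C₋=(5.4811,-2.6089) cross=-12.232
  mode - wants cross < 0 → take C=(5.4811,-2.6089) (cross=-12.232)
ex = (C−B)/|BC| = (0.8680,-0.4966); ey = (0.4966,0.8680)
P = B + 2.93·ex + 0.89·ey = (1.5224,0.6814)

1.52 0.68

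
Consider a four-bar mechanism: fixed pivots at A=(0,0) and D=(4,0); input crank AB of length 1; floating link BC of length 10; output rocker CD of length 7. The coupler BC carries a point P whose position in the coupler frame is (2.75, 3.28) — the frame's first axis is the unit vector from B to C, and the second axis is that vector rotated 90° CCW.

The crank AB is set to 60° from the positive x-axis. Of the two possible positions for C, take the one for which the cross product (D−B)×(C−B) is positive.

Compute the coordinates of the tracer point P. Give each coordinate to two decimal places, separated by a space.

A=(0,0), D=(4.00,0)
B = A + 1.00·(cos60°, sin60°) = (0.5000, 0.8660)
|BD| = 3.6056
circle(B,10.00) ∩ circle(D,7.00): a=8.8752, h=4.6077
  candidates: C₊=(10.2221,3.2071) cross=16.613; C₋=(8.0087,-5.7385) cross=-16.613
  mode + wants cross > 0 → take C=(10.2221,3.2071) (cross=16.613)
ex = (C−B)/|BC| = (0.9722,0.2341); ey = (-0.2341,0.9722)
P = B + 2.75·ex + 3.28·ey = (2.4057,4.6987)

2.41 4.70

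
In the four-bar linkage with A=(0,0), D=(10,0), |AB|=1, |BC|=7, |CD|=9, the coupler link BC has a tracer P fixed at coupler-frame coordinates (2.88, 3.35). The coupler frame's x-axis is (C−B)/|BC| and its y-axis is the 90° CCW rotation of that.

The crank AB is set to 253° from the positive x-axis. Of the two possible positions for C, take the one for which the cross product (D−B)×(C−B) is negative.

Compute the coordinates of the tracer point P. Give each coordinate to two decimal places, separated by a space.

A=(0,0), D=(10.00,0)
B = A + 1.00·(cos253°, sin253°) = (-0.2924, -0.9563)
|BD| = 10.3367
circle(B,7.00) ∩ circle(D,9.00): a=3.6205, h=5.9910
  candidates: C₊=(2.7583,5.3440) cross=61.927; C₋=(3.8668,-6.5867) cross=-61.927
  mode - wants cross < 0 → take C=(3.8668,-6.5867) (cross=-61.927)
ex = (C−B)/|BC| = (0.5942,-0.8043); ey = (0.8043,0.5942)
P = B + 2.88·ex + 3.35·ey = (4.1134,-1.2823)

4.11 -1.28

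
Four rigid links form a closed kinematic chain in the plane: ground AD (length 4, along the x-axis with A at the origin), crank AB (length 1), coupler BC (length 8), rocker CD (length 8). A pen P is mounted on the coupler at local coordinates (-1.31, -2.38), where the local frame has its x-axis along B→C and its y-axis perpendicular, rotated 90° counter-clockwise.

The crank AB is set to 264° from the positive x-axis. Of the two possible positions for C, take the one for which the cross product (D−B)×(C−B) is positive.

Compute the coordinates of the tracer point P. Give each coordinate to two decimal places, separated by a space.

A=(0,0), D=(4.00,0)
B = A + 1.00·(cos264°, sin264°) = (-0.1045, -0.9945)
|BD| = 4.2233
circle(B,8.00) ∩ circle(D,8.00): a=2.1116, h=7.7163
  candidates: C₊=(0.1307,7.0020) cross=32.588; C₋=(3.7648,-7.9965) cross=-32.588
  mode + wants cross > 0 → take C=(0.1307,7.0020) (cross=32.588)
ex = (C−B)/|BC| = (0.0294,0.9996); ey = (-0.9996,0.0294)
P = B + -1.31·ex + -2.38·ey = (2.2359,-2.3739)

2.24 -2.37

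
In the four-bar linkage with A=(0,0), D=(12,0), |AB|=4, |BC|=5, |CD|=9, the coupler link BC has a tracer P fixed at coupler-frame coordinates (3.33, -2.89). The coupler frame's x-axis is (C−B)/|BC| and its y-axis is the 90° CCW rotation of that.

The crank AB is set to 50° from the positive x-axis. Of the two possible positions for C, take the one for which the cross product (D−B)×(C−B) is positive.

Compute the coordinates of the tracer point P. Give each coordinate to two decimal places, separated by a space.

A=(0,0), D=(12.00,0)
B = A + 4.00·(cos50°, sin50°) = (2.5712, 3.0642)
|BD| = 9.9143
circle(B,5.00) ∩ circle(D,9.00): a=2.1329, h=4.5222
  candidates: C₊=(5.9973,6.7058) cross=44.835; C₋=(3.2020,-1.8959) cross=-44.835
  mode + wants cross > 0 → take C=(5.9973,6.7058) (cross=44.835)
ex = (C−B)/|BC| = (0.6852,0.7283); ey = (-0.7283,0.6852)
P = B + 3.33·ex + -2.89·ey = (6.9578,3.5092)

6.96 3.51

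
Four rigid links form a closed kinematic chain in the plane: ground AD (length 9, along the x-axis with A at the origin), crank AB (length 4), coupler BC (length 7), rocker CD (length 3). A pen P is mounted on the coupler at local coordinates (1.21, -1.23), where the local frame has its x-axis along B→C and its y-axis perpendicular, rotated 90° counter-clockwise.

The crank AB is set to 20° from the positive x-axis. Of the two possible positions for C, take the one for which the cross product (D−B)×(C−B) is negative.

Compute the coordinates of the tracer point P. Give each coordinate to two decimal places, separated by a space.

A=(0,0), D=(9.00,0)
B = A + 4.00·(cos20°, sin20°) = (3.7588, 1.3681)
|BD| = 5.4168
circle(B,7.00) ∩ circle(D,3.00): a=6.4006, h=2.8341
  candidates: C₊=(10.6677,2.4938) cross=15.352; C₋=(9.2361,-2.9907) cross=-15.352
  mode - wants cross < 0 → take C=(9.2361,-2.9907) (cross=-15.352)
ex = (C−B)/|BC| = (0.7825,-0.6227); ey = (0.6227,0.7825)
P = B + 1.21·ex + -1.23·ey = (3.9397,-0.3478)

3.94 -0.35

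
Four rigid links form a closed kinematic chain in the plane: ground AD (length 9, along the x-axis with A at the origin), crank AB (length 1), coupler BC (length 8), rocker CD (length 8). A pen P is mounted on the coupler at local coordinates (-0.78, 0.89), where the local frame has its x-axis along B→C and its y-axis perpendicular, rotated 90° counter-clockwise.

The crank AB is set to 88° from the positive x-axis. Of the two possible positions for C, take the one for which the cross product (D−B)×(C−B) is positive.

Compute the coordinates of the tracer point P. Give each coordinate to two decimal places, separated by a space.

-1.15 0.99

A=(0,0), D=(9.00,0)
B = A + 1.00·(cos88°, sin88°) = (0.0349, 0.9994)
|BD| = 9.0206
circle(B,8.00) ∩ circle(D,8.00): a=4.5103, h=6.6073
  candidates: C₊=(5.2495,7.0664) cross=59.602; C₋=(3.7854,-6.0670) cross=-59.602
  mode + wants cross > 0 → take C=(5.2495,7.0664) (cross=59.602)
ex = (C−B)/|BC| = (0.6518,0.7584); ey = (-0.7584,0.6518)
P = B + -0.78·ex + 0.89·ey = (-1.1485,0.9880)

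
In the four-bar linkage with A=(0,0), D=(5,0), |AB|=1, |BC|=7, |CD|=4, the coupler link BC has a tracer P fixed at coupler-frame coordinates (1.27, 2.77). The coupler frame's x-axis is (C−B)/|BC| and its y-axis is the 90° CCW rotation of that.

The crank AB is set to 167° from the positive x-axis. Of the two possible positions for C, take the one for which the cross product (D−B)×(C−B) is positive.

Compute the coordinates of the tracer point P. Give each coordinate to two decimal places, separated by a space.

A=(0,0), D=(5.00,0)
B = A + 1.00·(cos167°, sin167°) = (-0.9744, 0.2250)
|BD| = 5.9786
circle(B,7.00) ∩ circle(D,4.00): a=5.7491, h=3.9934
  candidates: C₊=(4.9210,3.9992) cross=23.875; C₋=(4.6204,-3.9820) cross=-23.875
  mode + wants cross > 0 → take C=(4.9210,3.9992) (cross=23.875)
ex = (C−B)/|BC| = (0.8422,0.5392); ey = (-0.5392,0.8422)
P = B + 1.27·ex + 2.77·ey = (-1.3983,3.2426)

-1.40 3.24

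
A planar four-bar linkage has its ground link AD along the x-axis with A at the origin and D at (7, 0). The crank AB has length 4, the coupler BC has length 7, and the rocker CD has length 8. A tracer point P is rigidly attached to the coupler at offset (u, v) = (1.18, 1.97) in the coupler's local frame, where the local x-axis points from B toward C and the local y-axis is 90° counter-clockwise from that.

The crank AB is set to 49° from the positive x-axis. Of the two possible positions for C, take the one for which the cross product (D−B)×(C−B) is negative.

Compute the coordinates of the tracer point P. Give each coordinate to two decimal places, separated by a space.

3.93 1.13

A=(0,0), D=(7.00,0)
B = A + 4.00·(cos49°, sin49°) = (2.6242, 3.0188)
|BD| = 5.3161
circle(B,7.00) ∩ circle(D,8.00): a=1.2472, h=6.8880
  candidates: C₊=(7.5623,7.9802) cross=36.617; C₋=(-0.2606,-3.3591) cross=-36.617
  mode - wants cross < 0 → take C=(-0.2606,-3.3591) (cross=-36.617)
ex = (C−B)/|BC| = (-0.4121,-0.9111); ey = (0.9111,-0.4121)
P = B + 1.18·ex + 1.97·ey = (3.9329,1.1318)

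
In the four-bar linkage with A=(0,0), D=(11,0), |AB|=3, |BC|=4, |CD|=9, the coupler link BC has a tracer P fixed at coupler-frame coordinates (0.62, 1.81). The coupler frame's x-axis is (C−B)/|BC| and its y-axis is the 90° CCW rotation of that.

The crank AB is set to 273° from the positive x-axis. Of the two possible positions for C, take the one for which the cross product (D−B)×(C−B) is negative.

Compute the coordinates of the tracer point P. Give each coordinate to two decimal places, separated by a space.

A=(0,0), D=(11.00,0)
B = A + 3.00·(cos273°, sin273°) = (0.1570, -2.9959)
|BD| = 11.2493
circle(B,4.00) ∩ circle(D,9.00): a=2.7356, h=2.9183
  candidates: C₊=(2.0166,0.5456) cross=32.829; C₋=(3.5710,-5.0803) cross=-32.829
  mode - wants cross < 0 → take C=(3.5710,-5.0803) (cross=-32.829)
ex = (C−B)/|BC| = (0.8535,-0.5211); ey = (0.5211,0.8535)
P = B + 0.62·ex + 1.81·ey = (1.6294,-1.7742)

1.63 -1.77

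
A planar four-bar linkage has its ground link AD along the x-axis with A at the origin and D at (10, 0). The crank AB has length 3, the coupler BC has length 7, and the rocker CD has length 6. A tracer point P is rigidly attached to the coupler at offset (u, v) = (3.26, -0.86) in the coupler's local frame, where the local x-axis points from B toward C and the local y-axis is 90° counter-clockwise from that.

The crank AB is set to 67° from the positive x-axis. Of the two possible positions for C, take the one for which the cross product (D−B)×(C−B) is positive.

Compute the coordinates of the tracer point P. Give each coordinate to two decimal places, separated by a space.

4.51 3.25

A=(0,0), D=(10.00,0)
B = A + 3.00·(cos67°, sin67°) = (1.1722, 2.7615)
|BD| = 9.2497
circle(B,7.00) ∩ circle(D,6.00): a=5.3276, h=4.5406
  candidates: C₊=(7.6124,5.5045) cross=41.999; C₋=(4.9012,-3.1626) cross=-41.999
  mode + wants cross > 0 → take C=(7.6124,5.5045) (cross=41.999)
ex = (C−B)/|BC| = (0.9200,0.3919); ey = (-0.3919,0.9200)
P = B + 3.26·ex + -0.86·ey = (4.5085,3.2477)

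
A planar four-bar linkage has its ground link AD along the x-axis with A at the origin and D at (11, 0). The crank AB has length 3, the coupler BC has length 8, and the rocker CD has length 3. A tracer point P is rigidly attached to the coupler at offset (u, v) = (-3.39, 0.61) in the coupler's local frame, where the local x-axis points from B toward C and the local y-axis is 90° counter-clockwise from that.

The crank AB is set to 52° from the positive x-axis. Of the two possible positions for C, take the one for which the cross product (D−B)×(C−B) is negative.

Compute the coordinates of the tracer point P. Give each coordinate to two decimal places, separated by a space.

A=(0,0), D=(11.00,0)
B = A + 3.00·(cos52°, sin52°) = (1.8470, 2.3640)
|BD| = 9.4534
circle(B,8.00) ∩ circle(D,3.00): a=7.6357, h=2.3866
  candidates: C₊=(9.8369,2.7654) cross=22.562; C₋=(8.6432,-1.8563) cross=-22.562
  mode - wants cross < 0 → take C=(8.6432,-1.8563) (cross=-22.562)
ex = (C−B)/|BC| = (0.8495,-0.5275); ey = (0.5275,0.8495)
P = B + -3.39·ex + 0.61·ey = (-0.7111,4.6706)

-0.71 4.67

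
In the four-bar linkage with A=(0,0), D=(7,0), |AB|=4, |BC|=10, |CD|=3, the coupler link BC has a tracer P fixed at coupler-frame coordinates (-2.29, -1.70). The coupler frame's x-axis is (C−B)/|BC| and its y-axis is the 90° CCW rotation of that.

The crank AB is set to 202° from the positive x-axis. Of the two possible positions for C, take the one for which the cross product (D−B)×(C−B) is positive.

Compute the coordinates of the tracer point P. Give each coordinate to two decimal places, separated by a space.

A=(0,0), D=(7.00,0)
B = A + 4.00·(cos202°, sin202°) = (-3.7087, -1.4984)
|BD| = 10.8131
circle(B,10.00) ∩ circle(D,3.00): a=9.6144, h=2.7501
  candidates: C₊=(5.4318,2.5575) cross=29.737; C₋=(6.1940,-2.8897) cross=-29.737
  mode + wants cross > 0 → take C=(5.4318,2.5575) (cross=29.737)
ex = (C−B)/|BC| = (0.9141,0.4056); ey = (-0.4056,0.9141)
P = B + -2.29·ex + -1.70·ey = (-5.1124,-3.9811)

-5.11 -3.98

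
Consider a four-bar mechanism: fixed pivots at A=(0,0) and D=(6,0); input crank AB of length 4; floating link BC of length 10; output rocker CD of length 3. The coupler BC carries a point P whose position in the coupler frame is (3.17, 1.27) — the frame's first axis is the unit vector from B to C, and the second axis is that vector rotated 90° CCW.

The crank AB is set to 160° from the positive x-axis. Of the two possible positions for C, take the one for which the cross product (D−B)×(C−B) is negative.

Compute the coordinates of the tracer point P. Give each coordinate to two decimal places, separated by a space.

-0.35 1.16

A=(0,0), D=(6.00,0)
B = A + 4.00·(cos160°, sin160°) = (-3.7588, 1.3681)
|BD| = 9.8542
circle(B,10.00) ∩ circle(D,3.00): a=9.5444, h=2.9840
  candidates: C₊=(6.1075,2.9981) cross=29.405; C₋=(5.2790,-2.9121) cross=-29.405
  mode - wants cross < 0 → take C=(5.2790,-2.9121) (cross=-29.405)
ex = (C−B)/|BC| = (0.9038,-0.4280); ey = (0.4280,0.9038)
P = B + 3.17·ex + 1.27·ey = (-0.3502,1.1591)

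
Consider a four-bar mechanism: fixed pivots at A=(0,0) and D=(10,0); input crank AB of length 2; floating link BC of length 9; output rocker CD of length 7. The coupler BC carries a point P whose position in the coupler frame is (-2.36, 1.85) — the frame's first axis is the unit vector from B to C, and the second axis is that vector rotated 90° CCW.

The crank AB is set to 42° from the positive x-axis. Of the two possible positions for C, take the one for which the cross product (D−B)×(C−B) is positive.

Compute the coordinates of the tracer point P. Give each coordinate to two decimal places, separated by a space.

-1.51 1.35

A=(0,0), D=(10.00,0)
B = A + 2.00·(cos42°, sin42°) = (1.4863, 1.3383)
|BD| = 8.6182
circle(B,9.00) ∩ circle(D,7.00): a=6.1656, h=6.5563
  candidates: C₊=(8.5952,6.8576) cross=56.504; C₋=(6.5591,-6.0959) cross=-56.504
  mode + wants cross > 0 → take C=(8.5952,6.8576) (cross=56.504)
ex = (C−B)/|BC| = (0.7899,0.6133); ey = (-0.6133,0.7899)
P = B + -2.36·ex + 1.85·ey = (-1.5124,1.3523)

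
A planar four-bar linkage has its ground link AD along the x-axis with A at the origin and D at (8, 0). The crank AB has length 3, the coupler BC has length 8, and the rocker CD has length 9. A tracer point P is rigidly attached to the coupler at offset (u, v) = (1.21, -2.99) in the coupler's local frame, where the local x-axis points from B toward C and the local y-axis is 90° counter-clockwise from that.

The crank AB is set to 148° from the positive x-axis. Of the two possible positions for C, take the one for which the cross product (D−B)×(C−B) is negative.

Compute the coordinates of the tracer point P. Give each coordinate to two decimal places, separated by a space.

A=(0,0), D=(8.00,0)
B = A + 3.00·(cos148°, sin148°) = (-2.5441, 1.5898)
|BD| = 10.6633
circle(B,8.00) ∩ circle(D,9.00): a=4.5345, h=6.5908
  candidates: C₊=(2.9223,7.4308) cross=70.279; C₋=(0.9571,-5.6034) cross=-70.279
  mode - wants cross < 0 → take C=(0.9571,-5.6034) (cross=-70.279)
ex = (C−B)/|BC| = (0.4377,-0.8991); ey = (0.8991,0.4377)
P = B + 1.21·ex + -2.99·ey = (-4.7030,-0.8068)

-4.70 -0.81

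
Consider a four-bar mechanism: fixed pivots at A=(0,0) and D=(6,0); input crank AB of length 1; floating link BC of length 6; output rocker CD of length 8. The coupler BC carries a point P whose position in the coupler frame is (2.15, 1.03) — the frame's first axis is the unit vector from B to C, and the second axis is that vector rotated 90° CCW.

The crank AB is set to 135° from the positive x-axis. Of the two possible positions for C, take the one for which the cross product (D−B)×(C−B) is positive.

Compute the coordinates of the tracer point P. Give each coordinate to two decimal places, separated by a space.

-1.00 3.07

A=(0,0), D=(6.00,0)
B = A + 1.00·(cos135°, sin135°) = (-0.7071, 0.7071)
|BD| = 6.7443
circle(B,6.00) ∩ circle(D,8.00): a=1.2963, h=5.8583
  candidates: C₊=(1.1963,6.3972) cross=39.510; C₋=(-0.0322,-5.2548) cross=-39.510
  mode + wants cross > 0 → take C=(1.1963,6.3972) (cross=39.510)
ex = (C−B)/|BC| = (0.3172,0.9483); ey = (-0.9483,0.3172)
P = B + 2.15·ex + 1.03·ey = (-1.0019,3.0728)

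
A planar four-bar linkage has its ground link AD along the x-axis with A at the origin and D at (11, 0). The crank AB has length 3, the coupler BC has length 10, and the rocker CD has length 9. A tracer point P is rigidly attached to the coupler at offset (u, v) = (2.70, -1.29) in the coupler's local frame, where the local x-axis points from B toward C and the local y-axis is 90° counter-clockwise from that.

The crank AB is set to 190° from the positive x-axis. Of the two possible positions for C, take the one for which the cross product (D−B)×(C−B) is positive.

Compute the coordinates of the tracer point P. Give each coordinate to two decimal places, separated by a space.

-0.09 0.33

A=(0,0), D=(11.00,0)
B = A + 3.00·(cos190°, sin190°) = (-2.9544, -0.5209)
|BD| = 13.9641
circle(B,10.00) ∩ circle(D,9.00): a=7.6624, h=6.4256
  candidates: C₊=(4.4629,6.1860) cross=89.727; C₋=(4.9423,-6.6562) cross=-89.727
  mode + wants cross > 0 → take C=(4.4629,6.1860) (cross=89.727)
ex = (C−B)/|BC| = (0.7417,0.6707); ey = (-0.6707,0.7417)
P = B + 2.70·ex + -1.29·ey = (-0.0865,0.3331)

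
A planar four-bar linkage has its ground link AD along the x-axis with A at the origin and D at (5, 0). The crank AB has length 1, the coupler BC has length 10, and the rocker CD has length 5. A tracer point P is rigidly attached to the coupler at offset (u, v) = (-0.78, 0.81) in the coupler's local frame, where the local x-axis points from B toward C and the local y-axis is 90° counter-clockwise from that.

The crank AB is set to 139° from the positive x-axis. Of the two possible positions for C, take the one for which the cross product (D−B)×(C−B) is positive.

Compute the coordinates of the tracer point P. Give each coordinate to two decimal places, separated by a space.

-1.71 1.25

A=(0,0), D=(5.00,0)
B = A + 1.00·(cos139°, sin139°) = (-0.7547, 0.6561)
|BD| = 5.7920
circle(B,10.00) ∩ circle(D,5.00): a=9.3705, h=3.4921
  candidates: C₊=(8.9510,3.0643) cross=20.226; C₋=(8.1599,-3.8749) cross=-20.226
  mode + wants cross > 0 → take C=(8.9510,3.0643) (cross=20.226)
ex = (C−B)/|BC| = (0.9706,0.2408); ey = (-0.2408,0.9706)
P = B + -0.78·ex + 0.81·ey = (-1.7068,1.2544)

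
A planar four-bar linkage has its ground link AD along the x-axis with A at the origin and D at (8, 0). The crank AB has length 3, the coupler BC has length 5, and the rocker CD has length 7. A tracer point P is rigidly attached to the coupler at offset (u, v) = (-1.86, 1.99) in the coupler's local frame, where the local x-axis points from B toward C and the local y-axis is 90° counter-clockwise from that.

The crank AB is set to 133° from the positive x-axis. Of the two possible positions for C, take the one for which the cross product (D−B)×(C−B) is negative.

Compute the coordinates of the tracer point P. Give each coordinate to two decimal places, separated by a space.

-1.73 4.90

A=(0,0), D=(8.00,0)
B = A + 3.00·(cos133°, sin133°) = (-2.0460, 2.1941)
|BD| = 10.2828
circle(B,5.00) ∩ circle(D,7.00): a=3.9744, h=3.0338
  candidates: C₊=(2.4842,4.3100) cross=31.196; C₋=(1.1895,-1.6179) cross=-31.196
  mode - wants cross < 0 → take C=(1.1895,-1.6179) (cross=-31.196)
ex = (C−B)/|BC| = (0.6471,-0.7624); ey = (0.7624,0.6471)
P = B + -1.86·ex + 1.99·ey = (-1.7324,4.8999)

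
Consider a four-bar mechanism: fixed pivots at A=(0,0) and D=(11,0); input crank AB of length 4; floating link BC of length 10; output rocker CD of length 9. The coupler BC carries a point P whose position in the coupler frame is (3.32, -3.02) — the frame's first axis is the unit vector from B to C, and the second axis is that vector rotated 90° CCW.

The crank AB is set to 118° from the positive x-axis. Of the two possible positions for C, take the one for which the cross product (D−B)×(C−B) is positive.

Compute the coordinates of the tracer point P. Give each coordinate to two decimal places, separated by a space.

2.45 2.35

A=(0,0), D=(11.00,0)
B = A + 4.00·(cos118°, sin118°) = (-1.8779, 3.5318)
|BD| = 13.3534
circle(B,10.00) ∩ circle(D,9.00): a=7.3881, h=6.7391
  candidates: C₊=(7.0296,8.0769) cross=89.990; C₋=(3.4648,-4.9214) cross=-89.990
  mode + wants cross > 0 → take C=(7.0296,8.0769) (cross=89.990)
ex = (C−B)/|BC| = (0.8907,0.4545); ey = (-0.4545,0.8907)
P = B + 3.32·ex + -3.02·ey = (2.4520,2.3507)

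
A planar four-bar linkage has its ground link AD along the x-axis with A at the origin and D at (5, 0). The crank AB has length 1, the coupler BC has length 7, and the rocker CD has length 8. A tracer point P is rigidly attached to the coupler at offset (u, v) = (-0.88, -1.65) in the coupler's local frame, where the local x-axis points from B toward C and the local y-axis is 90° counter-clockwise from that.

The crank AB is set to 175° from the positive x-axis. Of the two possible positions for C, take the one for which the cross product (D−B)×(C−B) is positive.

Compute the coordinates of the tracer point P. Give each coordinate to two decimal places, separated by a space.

A=(0,0), D=(5.00,0)
B = A + 1.00·(cos175°, sin175°) = (-0.9962, 0.0872)
|BD| = 5.9968
circle(B,7.00) ∩ circle(D,8.00): a=1.7478, h=6.7783
  candidates: C₊=(0.8499,6.8393) cross=40.648; C₋=(0.6529,-6.7158) cross=-40.648
  mode + wants cross > 0 → take C=(0.8499,6.8393) (cross=40.648)
ex = (C−B)/|BC| = (0.2637,0.9646); ey = (-0.9646,0.2637)
P = B + -0.88·ex + -1.65·ey = (0.3633,-1.1968)

0.36 -1.20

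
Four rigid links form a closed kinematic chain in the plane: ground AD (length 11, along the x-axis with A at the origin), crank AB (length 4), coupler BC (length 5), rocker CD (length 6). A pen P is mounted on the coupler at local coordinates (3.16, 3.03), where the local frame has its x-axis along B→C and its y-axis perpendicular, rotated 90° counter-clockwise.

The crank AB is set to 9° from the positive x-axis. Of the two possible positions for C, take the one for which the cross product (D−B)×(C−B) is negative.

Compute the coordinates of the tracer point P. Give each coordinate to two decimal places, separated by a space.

A=(0,0), D=(11.00,0)
B = A + 4.00·(cos9°, sin9°) = (3.9508, 0.6257)
|BD| = 7.0770
circle(B,5.00) ∩ circle(D,6.00): a=2.7613, h=4.1684
  candidates: C₊=(7.0698,4.5336) cross=29.499; C₋=(6.3327,-3.7704) cross=-29.499
  mode - wants cross < 0 → take C=(6.3327,-3.7704) (cross=-29.499)
ex = (C−B)/|BC| = (0.4764,-0.8792); ey = (0.8792,0.4764)
P = B + 3.16·ex + 3.03·ey = (8.1202,-0.7092)

8.12 -0.71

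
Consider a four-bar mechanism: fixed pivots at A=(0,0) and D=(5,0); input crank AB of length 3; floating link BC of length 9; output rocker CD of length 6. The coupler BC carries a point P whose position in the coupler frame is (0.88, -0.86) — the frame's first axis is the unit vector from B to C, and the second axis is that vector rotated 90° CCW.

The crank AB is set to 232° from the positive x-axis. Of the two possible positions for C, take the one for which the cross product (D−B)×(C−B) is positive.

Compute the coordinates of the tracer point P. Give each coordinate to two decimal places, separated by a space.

-0.67 -2.02

A=(0,0), D=(5.00,0)
B = A + 3.00·(cos232°, sin232°) = (-1.8470, -2.3640)
|BD| = 7.2436
circle(B,9.00) ∩ circle(D,6.00): a=6.7280, h=5.9778
  candidates: C₊=(2.5617,5.4822) cross=43.301; C₋=(6.4635,-5.8188) cross=-43.301
  mode + wants cross > 0 → take C=(2.5617,5.4822) (cross=43.301)
ex = (C−B)/|BC| = (0.4899,0.8718); ey = (-0.8718,0.4899)
P = B + 0.88·ex + -0.86·ey = (-0.6662,-2.0181)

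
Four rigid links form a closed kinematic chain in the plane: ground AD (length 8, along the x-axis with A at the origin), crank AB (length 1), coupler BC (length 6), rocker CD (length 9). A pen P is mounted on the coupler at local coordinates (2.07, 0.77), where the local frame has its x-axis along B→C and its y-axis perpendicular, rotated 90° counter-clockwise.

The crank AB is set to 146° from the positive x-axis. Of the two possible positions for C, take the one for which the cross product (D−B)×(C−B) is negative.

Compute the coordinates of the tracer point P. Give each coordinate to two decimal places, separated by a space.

A=(0,0), D=(8.00,0)
B = A + 1.00·(cos146°, sin146°) = (-0.8290, 0.5592)
|BD| = 8.8467
circle(B,6.00) ∩ circle(D,9.00): a=1.8801, h=5.6978
  candidates: C₊=(1.4074,6.1268) cross=50.407; C₋=(0.6871,-5.2461) cross=-50.407
  mode - wants cross < 0 → take C=(0.6871,-5.2461) (cross=-50.407)
ex = (C−B)/|BC| = (0.2527,-0.9675); ey = (0.9675,0.2527)
P = B + 2.07·ex + 0.77·ey = (0.4390,-1.2491)

0.44 -1.25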